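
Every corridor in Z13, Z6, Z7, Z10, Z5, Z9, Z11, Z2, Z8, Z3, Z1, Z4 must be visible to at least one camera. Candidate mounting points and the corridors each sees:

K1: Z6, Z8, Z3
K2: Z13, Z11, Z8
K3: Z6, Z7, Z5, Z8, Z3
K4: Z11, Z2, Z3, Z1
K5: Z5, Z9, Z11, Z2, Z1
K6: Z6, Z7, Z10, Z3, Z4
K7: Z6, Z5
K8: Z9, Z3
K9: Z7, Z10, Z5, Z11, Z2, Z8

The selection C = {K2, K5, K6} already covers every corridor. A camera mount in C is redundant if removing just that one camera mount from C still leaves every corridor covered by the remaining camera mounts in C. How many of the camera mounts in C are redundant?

0

Drop K2: Z13, Z8 uncovered — not redundant.
Drop K5: Z5, Z9, Z2, Z1 uncovered — not redundant.
Drop K6: Z6, Z7, Z10, Z3, … uncovered — not redundant.
None of the camera mounts in C is redundant.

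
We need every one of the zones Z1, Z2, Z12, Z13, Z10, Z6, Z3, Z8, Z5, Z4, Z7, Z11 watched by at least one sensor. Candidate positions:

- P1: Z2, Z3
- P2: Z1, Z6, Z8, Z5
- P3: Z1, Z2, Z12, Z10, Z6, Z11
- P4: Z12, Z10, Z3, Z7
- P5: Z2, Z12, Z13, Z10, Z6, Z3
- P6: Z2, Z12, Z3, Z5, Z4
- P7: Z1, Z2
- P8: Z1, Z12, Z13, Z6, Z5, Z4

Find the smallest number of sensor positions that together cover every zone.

P2, P3, P4, P8 together cover {Z1, Z2, Z12, Z13, Z10, Z6, Z3, Z8, Z5, Z4, Z7, Z11} — every zone.
No 3 of the 8 sensor positions cover everything (all 56 triples fall short), so 4 is minimum.

4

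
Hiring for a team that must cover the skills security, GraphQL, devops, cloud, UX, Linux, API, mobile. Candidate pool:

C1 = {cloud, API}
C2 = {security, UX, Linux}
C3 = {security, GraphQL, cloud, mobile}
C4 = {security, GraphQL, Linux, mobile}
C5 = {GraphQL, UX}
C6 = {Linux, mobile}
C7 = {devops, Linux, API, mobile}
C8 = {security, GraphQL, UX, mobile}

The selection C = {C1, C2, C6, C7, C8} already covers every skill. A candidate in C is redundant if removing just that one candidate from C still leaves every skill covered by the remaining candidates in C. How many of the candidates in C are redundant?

Drop C1: cloud uncovered — not redundant.
Drop C2: the rest still cover every skill — redundant.
Drop C6: the rest still cover every skill — redundant.
Drop C7: devops uncovered — not redundant.
Drop C8: GraphQL uncovered — not redundant.
2 redundant: C2, C6.

2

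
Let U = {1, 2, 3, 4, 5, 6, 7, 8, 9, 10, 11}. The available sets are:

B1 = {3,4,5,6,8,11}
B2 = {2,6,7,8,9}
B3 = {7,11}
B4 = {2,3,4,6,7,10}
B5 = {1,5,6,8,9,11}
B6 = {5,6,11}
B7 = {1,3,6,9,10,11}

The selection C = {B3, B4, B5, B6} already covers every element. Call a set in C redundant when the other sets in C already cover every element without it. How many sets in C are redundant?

2

Drop B3: the rest still cover every element — redundant.
Drop B4: 2, 3, 4, 10 uncovered — not redundant.
Drop B5: 1, 8, 9 uncovered — not redundant.
Drop B6: the rest still cover every element — redundant.
2 redundant: B3, B6.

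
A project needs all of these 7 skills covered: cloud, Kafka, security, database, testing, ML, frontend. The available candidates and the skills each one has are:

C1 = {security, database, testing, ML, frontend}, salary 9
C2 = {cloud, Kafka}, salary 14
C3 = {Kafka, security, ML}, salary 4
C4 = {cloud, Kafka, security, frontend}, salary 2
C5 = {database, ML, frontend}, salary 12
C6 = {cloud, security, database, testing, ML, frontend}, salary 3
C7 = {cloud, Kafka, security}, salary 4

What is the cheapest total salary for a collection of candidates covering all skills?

C4, C6 cover every skill at salary 2 + 3 = 5.
Any cover uses at least 2 candidates; among all covering selections none totals below 5.

5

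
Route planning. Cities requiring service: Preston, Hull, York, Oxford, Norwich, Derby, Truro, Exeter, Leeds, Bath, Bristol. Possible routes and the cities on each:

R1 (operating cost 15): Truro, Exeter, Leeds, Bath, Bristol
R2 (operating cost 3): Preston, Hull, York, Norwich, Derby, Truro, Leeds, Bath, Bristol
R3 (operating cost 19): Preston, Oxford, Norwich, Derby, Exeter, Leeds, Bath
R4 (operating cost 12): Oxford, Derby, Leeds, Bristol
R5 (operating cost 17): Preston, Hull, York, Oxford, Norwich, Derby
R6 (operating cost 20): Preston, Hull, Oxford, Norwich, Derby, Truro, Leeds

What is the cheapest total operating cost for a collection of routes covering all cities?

R2, R3 cover every city at operating cost 3 + 19 = 22.
Any cover uses at least 2 routes; among all covering selections none totals below 22.

22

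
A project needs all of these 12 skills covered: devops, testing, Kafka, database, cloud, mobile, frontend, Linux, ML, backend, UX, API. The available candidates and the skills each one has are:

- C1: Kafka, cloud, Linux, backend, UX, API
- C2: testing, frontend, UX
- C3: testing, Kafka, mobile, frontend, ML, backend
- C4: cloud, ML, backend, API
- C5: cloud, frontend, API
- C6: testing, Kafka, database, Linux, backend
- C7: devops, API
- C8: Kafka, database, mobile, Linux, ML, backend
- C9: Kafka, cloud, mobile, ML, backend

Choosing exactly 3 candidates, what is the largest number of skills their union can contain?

Choosing C1, C2, C8 covers {testing, Kafka, database, cloud, mobile, frontend, Linux, ML, backend, UX, API} — 11 skills.
No choice of 3 candidates does better; here devops is left uncovered.

11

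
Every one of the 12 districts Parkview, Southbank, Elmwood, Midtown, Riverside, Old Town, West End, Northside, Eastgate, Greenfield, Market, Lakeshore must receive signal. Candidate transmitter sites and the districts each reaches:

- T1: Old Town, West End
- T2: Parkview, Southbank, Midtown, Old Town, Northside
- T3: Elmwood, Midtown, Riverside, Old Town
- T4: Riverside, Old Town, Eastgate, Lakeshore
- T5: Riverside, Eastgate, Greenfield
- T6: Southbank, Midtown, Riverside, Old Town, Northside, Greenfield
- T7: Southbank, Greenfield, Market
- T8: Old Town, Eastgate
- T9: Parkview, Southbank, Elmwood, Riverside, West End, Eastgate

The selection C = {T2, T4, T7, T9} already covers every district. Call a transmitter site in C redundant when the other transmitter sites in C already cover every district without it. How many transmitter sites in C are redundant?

0

Drop T2: Midtown, Northside uncovered — not redundant.
Drop T4: Lakeshore uncovered — not redundant.
Drop T7: Greenfield, Market uncovered — not redundant.
Drop T9: Elmwood, West End uncovered — not redundant.
None of the transmitter sites in C is redundant.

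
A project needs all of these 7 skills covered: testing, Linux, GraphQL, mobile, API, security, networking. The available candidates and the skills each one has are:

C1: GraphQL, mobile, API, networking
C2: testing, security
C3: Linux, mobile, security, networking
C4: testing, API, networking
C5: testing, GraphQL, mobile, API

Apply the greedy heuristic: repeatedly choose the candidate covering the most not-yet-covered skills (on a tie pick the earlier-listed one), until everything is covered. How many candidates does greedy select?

3

Pick 1: C1 covers 4 new skills (GraphQL, mobile, API, networking).
Pick 2: C2 covers 2 new skills (testing, security).
Pick 3: C3 covers 1 new skills (Linux).
Greedy uses 3 candidates. (The true minimum is 2.)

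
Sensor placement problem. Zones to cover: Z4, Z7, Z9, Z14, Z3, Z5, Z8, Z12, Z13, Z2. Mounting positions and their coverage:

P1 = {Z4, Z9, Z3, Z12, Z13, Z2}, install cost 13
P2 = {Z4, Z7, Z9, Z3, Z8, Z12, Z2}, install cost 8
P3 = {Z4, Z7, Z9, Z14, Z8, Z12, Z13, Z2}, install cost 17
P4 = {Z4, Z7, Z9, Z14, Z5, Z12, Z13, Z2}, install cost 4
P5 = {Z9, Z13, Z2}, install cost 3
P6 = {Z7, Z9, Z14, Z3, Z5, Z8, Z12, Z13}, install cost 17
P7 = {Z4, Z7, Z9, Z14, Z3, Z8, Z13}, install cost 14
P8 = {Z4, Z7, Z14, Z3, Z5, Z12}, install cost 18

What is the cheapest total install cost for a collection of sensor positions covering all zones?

12

P2, P4 cover every zone at install cost 8 + 4 = 12.
Any cover uses at least 2 sensor positions; among all covering selections none totals below 12.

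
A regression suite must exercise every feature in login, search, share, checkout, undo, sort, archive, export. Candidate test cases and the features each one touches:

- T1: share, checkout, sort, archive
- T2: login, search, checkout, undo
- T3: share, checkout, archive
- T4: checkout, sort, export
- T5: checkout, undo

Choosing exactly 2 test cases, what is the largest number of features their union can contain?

7

Choosing T1, T2 covers {login, search, share, checkout, undo, sort, archive} — 7 features.
No choice of 2 test cases does better; here export is left uncovered.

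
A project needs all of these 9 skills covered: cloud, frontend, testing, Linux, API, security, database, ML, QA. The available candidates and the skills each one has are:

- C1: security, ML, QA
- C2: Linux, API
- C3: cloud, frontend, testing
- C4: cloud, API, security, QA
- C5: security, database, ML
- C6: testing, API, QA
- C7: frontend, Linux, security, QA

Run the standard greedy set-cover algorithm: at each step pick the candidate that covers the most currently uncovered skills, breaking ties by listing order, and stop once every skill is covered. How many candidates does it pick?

Pick 1: C4 covers 4 new skills (cloud, API, security, QA).
Pick 2: C3 covers 2 new skills (frontend, testing).
Pick 3: C5 covers 2 new skills (database, ML).
Pick 4: C2 covers 1 new skills (Linux).
Greedy uses 4 candidates.

4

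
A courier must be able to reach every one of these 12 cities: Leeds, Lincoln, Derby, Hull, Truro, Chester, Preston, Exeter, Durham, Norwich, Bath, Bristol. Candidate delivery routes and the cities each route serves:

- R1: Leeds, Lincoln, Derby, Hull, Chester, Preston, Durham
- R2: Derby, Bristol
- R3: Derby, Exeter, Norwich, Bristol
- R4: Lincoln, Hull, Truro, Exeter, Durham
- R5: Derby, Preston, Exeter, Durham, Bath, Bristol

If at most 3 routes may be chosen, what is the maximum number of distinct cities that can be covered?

11

Choosing R1, R3, R4 covers {Leeds, Lincoln, Derby, Hull, Truro, Chester, Preston, Exeter, Durham, Norwich, Bristol} — 11 cities.
No choice of 3 routes does better; here Bath is left uncovered.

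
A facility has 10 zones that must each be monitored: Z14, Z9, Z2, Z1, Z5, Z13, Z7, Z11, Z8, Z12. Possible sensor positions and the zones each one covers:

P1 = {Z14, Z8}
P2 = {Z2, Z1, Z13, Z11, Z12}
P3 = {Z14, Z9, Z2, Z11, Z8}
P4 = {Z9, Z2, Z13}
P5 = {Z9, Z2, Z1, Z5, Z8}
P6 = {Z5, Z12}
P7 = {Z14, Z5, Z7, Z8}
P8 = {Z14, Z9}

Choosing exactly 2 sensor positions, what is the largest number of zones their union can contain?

9

Choosing P2, P7 covers {Z14, Z2, Z1, Z5, Z13, Z7, Z11, Z8, Z12} — 9 zones.
No choice of 2 sensor positions does better; here Z9 is left uncovered.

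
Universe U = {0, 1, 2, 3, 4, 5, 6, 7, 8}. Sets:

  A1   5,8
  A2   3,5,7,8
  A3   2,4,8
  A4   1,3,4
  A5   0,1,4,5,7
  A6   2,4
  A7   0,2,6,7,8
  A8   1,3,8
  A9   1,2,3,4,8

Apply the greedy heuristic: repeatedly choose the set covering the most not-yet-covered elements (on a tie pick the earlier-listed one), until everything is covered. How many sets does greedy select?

Pick 1: A5 covers 5 new elements (0, 1, 4, 5, 7).
Pick 2: A7 covers 3 new elements (2, 6, 8).
Pick 3: A2 covers 1 new elements (3).
Greedy uses 3 sets.

3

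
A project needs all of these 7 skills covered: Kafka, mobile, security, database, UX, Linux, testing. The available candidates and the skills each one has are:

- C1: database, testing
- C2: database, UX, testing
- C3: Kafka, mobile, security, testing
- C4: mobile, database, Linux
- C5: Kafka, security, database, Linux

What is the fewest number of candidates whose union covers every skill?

C2, C3, C4 together cover {Kafka, mobile, security, database, UX, Linux, testing} — every skill.
No 2 of the 5 candidates cover everything (all 10 pairs fall short), so 3 is minimum.

3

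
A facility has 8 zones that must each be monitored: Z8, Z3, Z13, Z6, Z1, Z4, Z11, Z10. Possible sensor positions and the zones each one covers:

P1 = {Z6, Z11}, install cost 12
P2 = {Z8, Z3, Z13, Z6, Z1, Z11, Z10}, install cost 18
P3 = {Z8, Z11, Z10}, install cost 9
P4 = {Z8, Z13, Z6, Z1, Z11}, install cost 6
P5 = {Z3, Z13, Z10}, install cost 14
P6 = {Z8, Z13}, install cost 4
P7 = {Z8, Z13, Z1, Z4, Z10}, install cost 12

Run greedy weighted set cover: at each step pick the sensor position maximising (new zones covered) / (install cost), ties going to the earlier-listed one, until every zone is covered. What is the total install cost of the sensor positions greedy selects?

Pick 1: P4 adds 5 new (Z8, Z13, Z6, Z1, Z11) at install cost 6 (ratio 5/6).
Pick 2: P7 adds 2 new (Z4, Z10) at install cost 12 (ratio 2/12).
Pick 3: P5 adds 1 new (Z3) at install cost 14 (ratio 1/14).
Greedy total install cost: 6 + 12 + 14 = 32. (The true optimum is 30, so greedy overshoots here.)

32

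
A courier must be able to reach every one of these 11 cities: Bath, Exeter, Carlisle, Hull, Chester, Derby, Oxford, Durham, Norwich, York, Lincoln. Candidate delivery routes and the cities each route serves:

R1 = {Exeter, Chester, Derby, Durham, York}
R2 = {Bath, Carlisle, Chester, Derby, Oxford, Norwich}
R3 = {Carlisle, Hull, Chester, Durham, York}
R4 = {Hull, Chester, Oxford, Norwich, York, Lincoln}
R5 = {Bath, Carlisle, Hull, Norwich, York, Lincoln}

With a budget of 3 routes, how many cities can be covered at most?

Choosing R1, R2, R4 covers {Bath, Exeter, Carlisle, Hull, Chester, Derby, Oxford, Durham, Norwich, York, Lincoln} — 11 cities.
That is all 11 cities.

11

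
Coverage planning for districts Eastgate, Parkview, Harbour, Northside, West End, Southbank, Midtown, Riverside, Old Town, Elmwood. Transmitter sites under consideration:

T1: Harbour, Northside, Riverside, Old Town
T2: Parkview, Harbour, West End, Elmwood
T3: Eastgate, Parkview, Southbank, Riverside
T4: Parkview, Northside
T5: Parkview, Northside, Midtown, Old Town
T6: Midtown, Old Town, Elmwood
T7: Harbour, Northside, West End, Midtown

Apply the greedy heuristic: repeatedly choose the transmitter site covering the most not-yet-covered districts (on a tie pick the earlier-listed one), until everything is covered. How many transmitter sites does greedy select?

4

Pick 1: T1 covers 4 new districts (Harbour, Northside, Riverside, Old Town).
Pick 2: T2 covers 3 new districts (Parkview, West End, Elmwood).
Pick 3: T3 covers 2 new districts (Eastgate, Southbank).
Pick 4: T5 covers 1 new districts (Midtown).
Greedy uses 4 transmitter sites. (The true minimum is 3.)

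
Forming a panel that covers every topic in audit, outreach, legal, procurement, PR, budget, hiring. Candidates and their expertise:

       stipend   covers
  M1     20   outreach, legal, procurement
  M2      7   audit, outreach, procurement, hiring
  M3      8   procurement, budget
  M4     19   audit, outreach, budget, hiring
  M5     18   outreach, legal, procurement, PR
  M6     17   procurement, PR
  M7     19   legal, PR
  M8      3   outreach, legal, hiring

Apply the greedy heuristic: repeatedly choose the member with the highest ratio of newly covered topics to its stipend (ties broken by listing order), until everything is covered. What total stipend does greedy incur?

Pick 1: M8 adds 3 new (outreach, legal, hiring) at stipend 3 (ratio 3/3).
Pick 2: M2 adds 2 new (audit, procurement) at stipend 7 (ratio 2/7).
Pick 3: M3 adds 1 new (budget) at stipend 8 (ratio 1/8).
Pick 4: M6 adds 1 new (PR) at stipend 17 (ratio 1/17).
Greedy total stipend: 3 + 7 + 8 + 17 = 35. (The true optimum is 33, so greedy overshoots here.)

35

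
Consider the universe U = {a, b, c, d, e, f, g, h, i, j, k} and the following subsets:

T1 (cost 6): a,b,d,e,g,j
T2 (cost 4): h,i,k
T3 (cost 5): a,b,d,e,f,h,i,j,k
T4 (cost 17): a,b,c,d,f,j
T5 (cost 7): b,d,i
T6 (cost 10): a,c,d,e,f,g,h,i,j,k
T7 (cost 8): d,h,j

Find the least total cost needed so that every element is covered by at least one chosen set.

15

T3, T6 cover every element at cost 5 + 10 = 15.
Any cover uses at least 2 sets; among all covering selections none totals below 15.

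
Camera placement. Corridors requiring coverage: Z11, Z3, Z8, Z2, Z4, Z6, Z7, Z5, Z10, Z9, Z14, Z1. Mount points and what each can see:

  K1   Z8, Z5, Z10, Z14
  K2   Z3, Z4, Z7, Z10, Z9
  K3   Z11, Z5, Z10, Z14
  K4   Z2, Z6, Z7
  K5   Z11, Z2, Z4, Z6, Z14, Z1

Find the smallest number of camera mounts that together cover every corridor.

K1, K2, K5 together cover {Z11, Z3, Z8, Z2, Z4, Z6, Z7, Z5, Z10, Z9, Z14, Z1} — every corridor.
No 2 of the 5 camera mounts cover everything (all 10 pairs fall short), so 3 is minimum.

3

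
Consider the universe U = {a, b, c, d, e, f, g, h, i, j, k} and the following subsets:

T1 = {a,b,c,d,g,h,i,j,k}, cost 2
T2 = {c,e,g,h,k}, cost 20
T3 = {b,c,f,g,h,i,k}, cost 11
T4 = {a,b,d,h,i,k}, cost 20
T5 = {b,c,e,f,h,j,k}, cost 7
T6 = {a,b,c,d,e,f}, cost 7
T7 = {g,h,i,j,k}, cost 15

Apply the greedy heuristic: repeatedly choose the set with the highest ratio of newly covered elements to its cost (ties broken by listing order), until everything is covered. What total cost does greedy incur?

Pick 1: T1 adds 9 new (a, b, c, d, g, h, i, j, k) at cost 2 (ratio 9/2).
Pick 2: T5 adds 2 new (e, f) at cost 7 (ratio 2/7).
Greedy total cost: 2 + 7 = 9.

9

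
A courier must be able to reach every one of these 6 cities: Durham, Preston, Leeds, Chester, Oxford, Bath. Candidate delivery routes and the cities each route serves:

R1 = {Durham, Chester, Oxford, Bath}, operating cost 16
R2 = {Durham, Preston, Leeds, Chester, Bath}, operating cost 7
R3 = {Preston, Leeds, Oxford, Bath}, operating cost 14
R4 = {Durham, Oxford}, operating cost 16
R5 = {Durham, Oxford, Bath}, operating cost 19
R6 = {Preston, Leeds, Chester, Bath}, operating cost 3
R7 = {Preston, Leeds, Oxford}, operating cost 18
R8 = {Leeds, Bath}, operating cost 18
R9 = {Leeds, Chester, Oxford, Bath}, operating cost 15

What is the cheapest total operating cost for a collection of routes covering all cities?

R1, R6 cover every city at operating cost 16 + 3 = 19.
Any cover uses at least 2 routes; among all covering selections none totals below 19.
Greedy by coverage-per-operating cost would pick R6, R2, R3 for 24 — worse than the optimum 19.

19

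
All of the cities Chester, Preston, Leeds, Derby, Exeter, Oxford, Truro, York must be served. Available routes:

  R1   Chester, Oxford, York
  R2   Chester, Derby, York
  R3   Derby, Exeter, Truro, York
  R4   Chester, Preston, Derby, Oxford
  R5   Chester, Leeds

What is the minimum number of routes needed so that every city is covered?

3

R3, R4, R5 together cover {Chester, Preston, Leeds, Derby, Exeter, Oxford, Truro, York} — every city.
No 2 of the 5 routes cover everything (all 10 pairs fall short), so 3 is minimum.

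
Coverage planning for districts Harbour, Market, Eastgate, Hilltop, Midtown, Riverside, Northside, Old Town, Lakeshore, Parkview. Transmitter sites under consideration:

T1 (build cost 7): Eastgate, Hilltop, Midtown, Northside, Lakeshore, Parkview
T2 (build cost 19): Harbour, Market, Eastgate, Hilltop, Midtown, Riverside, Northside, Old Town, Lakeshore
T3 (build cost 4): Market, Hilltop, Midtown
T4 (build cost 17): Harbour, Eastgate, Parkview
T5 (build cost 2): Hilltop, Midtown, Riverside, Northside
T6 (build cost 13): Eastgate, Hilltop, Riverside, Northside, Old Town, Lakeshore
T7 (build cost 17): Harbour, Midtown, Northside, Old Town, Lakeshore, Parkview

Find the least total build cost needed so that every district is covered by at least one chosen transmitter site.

26

T1, T2 cover every district at build cost 7 + 19 = 26.
Any cover uses at least 2 transmitter sites; among all covering selections none totals below 26.
Greedy by coverage-per-build cost would pick T5, T1, T3, T7 for 30 — worse than the optimum 26.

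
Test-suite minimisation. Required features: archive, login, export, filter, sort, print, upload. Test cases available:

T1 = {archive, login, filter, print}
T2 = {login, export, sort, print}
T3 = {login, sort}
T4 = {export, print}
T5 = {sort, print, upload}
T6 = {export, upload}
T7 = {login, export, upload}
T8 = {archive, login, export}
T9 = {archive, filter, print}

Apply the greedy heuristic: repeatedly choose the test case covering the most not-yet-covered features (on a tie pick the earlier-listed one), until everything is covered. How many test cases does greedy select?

Pick 1: T1 covers 4 new features (archive, login, filter, print).
Pick 2: T2 covers 2 new features (export, sort).
Pick 3: T5 covers 1 new features (upload).
Greedy uses 3 test cases.

3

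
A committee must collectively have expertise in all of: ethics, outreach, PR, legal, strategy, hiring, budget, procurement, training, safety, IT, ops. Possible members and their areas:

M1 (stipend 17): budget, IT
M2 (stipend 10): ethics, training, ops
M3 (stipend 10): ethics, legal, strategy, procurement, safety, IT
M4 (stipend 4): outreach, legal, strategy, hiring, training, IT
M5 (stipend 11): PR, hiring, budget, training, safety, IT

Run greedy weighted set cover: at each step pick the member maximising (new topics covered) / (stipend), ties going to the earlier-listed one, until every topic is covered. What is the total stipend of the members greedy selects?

35

Pick 1: M4 adds 6 new (outreach, legal, strategy, hiring, training, IT) at stipend 4 (ratio 6/4).
Pick 2: M3 adds 3 new (ethics, procurement, safety) at stipend 10 (ratio 3/10).
Pick 3: M5 adds 2 new (PR, budget) at stipend 11 (ratio 2/11).
Pick 4: M2 adds 1 new (ops) at stipend 10 (ratio 1/10).
Greedy total stipend: 4 + 10 + 11 + 10 = 35.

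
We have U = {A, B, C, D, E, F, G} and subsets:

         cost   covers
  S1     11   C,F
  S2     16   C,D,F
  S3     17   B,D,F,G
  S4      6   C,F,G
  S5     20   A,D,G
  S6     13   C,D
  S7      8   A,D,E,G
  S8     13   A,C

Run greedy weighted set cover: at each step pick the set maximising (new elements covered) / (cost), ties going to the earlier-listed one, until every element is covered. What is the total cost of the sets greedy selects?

31

Pick 1: S4 adds 3 new (C, F, G) at cost 6 (ratio 3/6).
Pick 2: S7 adds 3 new (A, D, E) at cost 8 (ratio 3/8).
Pick 3: S3 adds 1 new (B) at cost 17 (ratio 1/17).
Greedy total cost: 6 + 8 + 17 = 31.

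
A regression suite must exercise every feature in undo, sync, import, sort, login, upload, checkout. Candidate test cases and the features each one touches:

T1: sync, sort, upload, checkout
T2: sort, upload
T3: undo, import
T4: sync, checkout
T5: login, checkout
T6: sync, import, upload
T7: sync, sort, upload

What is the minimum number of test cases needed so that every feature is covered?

T1, T3, T5 together cover {undo, sync, import, sort, login, upload, checkout} — every feature.
No 2 of the 7 test cases cover everything (all 21 pairs fall short), so 3 is minimum.

3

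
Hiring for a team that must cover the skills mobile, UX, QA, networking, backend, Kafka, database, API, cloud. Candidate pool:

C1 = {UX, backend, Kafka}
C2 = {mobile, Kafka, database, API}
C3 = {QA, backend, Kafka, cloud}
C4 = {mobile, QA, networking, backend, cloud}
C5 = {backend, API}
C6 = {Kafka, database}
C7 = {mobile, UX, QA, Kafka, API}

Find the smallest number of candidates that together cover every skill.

C1, C2, C4 together cover {mobile, UX, QA, networking, backend, Kafka, database, API, cloud} — every skill.
No 2 of the 7 candidates cover everything (all 21 pairs fall short), so 3 is minimum.

3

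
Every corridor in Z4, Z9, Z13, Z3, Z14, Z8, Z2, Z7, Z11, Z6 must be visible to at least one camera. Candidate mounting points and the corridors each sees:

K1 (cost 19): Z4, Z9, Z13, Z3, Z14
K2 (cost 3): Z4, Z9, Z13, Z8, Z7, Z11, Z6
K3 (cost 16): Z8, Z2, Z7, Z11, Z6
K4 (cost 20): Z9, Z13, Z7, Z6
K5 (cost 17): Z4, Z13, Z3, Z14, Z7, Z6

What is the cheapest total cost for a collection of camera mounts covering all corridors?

K1, K3 cover every corridor at cost 19 + 16 = 35.
Any cover uses at least 2 camera mounts; among all covering selections none totals below 35.
Greedy by coverage-per-cost would pick K2, K5, K3 for 36 — worse than the optimum 35.

35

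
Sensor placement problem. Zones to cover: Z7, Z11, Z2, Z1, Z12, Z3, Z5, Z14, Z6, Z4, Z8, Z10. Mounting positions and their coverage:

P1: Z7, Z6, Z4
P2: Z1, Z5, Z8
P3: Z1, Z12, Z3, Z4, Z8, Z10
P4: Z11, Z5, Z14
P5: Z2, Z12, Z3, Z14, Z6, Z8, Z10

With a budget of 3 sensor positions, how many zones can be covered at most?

Choosing P1, P2, P5 covers {Z7, Z2, Z1, Z12, Z3, Z5, Z14, Z6, Z4, Z8, Z10} — 11 zones.
No choice of 3 sensor positions does better; here Z11 is left uncovered.

11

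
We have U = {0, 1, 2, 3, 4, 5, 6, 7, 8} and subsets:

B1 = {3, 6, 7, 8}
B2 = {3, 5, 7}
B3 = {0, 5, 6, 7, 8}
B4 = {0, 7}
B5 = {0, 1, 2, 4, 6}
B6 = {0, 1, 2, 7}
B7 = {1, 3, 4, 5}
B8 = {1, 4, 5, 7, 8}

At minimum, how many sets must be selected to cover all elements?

B1, B2, B5 together cover {0, 1, 2, 3, 4, 5, 6, 7, 8} — every element.
No 2 of the 8 sets cover everything (all 28 pairs fall short), so 3 is minimum.

3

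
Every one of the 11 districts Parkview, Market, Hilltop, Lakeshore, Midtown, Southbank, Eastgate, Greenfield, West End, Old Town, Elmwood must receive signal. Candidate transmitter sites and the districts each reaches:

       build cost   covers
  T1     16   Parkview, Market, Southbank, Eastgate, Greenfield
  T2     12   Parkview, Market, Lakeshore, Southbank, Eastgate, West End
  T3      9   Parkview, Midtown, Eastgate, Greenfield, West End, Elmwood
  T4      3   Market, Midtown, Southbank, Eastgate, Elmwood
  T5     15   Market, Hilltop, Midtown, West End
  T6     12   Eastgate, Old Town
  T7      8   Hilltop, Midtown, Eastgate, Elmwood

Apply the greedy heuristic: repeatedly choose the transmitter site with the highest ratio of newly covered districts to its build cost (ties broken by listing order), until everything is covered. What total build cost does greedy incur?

Pick 1: T4 adds 5 new (Market, Midtown, Southbank, Eastgate, Elmwood) at build cost 3 (ratio 5/3).
Pick 2: T3 adds 3 new (Parkview, Greenfield, West End) at build cost 9 (ratio 3/9).
Pick 3: T7 adds 1 new (Hilltop) at build cost 8 (ratio 1/8).
Pick 4: T2 adds 1 new (Lakeshore) at build cost 12 (ratio 1/12).
Pick 5: T6 adds 1 new (Old Town) at build cost 12 (ratio 1/12).
Greedy total build cost: 3 + 9 + 8 + 12 + 12 = 44. (The true optimum is 41, so greedy overshoots here.)

44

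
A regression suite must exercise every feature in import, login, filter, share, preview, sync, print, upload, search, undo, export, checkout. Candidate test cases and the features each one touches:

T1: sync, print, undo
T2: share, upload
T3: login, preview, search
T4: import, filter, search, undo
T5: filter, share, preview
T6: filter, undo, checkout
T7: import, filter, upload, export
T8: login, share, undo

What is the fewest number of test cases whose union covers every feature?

5

T1, T2, T3, T6, T7 together cover {import, login, filter, share, preview, sync, print, upload, search, undo, export, checkout} — every feature.
No 4 of the 8 test cases cover everything (all 70 size-4 selections fall short), so 5 is minimum.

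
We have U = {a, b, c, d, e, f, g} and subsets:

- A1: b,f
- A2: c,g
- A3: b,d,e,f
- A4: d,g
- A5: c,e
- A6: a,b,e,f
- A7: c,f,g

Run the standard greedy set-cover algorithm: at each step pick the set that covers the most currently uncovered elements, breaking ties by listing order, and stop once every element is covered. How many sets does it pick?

3

Pick 1: A3 covers 4 new elements (b, d, e, f).
Pick 2: A2 covers 2 new elements (c, g).
Pick 3: A6 covers 1 new elements (a).
Greedy uses 3 sets.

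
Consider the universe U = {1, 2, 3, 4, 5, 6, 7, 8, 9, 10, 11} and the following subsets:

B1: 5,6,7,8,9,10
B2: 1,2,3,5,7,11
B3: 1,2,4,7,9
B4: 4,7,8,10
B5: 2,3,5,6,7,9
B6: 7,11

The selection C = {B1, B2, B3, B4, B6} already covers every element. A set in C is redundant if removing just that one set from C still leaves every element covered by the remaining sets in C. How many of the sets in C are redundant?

Drop B1: 6 uncovered — not redundant.
Drop B2: 3 uncovered — not redundant.
Drop B3: the rest still cover every element — redundant.
Drop B4: the rest still cover every element — redundant.
Drop B6: the rest still cover every element — redundant.
3 redundant: B3, B4, B6.

3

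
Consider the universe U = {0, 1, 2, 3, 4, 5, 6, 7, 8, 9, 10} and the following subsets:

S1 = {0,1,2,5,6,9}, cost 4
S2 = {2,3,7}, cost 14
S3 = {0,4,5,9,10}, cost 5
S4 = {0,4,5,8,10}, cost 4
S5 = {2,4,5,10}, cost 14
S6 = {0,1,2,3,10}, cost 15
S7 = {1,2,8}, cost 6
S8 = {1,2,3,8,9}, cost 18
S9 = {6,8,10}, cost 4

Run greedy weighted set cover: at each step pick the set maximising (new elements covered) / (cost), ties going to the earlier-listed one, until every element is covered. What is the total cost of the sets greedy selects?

Pick 1: S1 adds 6 new (0, 1, 2, 5, 6, 9) at cost 4 (ratio 6/4).
Pick 2: S4 adds 3 new (4, 8, 10) at cost 4 (ratio 3/4).
Pick 3: S2 adds 2 new (3, 7) at cost 14 (ratio 2/14).
Greedy total cost: 4 + 4 + 14 = 22.

22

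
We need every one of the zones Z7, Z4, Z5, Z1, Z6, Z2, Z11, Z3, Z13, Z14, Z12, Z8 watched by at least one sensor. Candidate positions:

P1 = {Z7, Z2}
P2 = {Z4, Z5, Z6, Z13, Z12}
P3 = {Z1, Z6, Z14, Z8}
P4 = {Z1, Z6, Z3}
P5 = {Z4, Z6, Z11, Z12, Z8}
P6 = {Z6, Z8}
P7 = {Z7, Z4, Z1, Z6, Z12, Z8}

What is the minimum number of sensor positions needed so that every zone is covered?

P1, P2, P3, P4, P5 together cover {Z7, Z4, Z5, Z1, Z6, Z2, Z11, Z3, Z13, Z14, Z12, Z8} — every zone.
No 4 of the 7 sensor positions cover everything (all 35 size-4 selections fall short), so 5 is minimum.
Greedy (largest uncovered first) would take P7, P2, P1, P3, P4, P5 — 6 sensor positions — but 5 suffice.

5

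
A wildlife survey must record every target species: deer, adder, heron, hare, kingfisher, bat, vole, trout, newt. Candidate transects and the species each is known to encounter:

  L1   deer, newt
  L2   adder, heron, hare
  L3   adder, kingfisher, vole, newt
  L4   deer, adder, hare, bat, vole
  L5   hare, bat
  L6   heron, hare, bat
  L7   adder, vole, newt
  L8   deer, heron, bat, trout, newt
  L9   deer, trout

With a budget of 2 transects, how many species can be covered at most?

Choosing L3, L8 covers {deer, adder, heron, kingfisher, bat, vole, trout, newt} — 8 species.
No choice of 2 transects does better; here hare is left uncovered.

8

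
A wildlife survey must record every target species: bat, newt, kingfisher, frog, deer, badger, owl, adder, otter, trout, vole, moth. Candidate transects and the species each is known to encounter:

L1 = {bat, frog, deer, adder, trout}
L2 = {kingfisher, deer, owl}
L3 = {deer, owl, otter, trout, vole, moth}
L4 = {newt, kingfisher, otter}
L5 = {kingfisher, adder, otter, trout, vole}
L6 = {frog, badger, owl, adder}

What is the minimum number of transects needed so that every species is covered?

L1, L3, L4, L6 together cover {bat, newt, kingfisher, frog, deer, badger, owl, adder, otter, trout, vole, moth} — every species.
No 3 of the 6 transects cover everything (all 20 triples fall short), so 4 is minimum.

4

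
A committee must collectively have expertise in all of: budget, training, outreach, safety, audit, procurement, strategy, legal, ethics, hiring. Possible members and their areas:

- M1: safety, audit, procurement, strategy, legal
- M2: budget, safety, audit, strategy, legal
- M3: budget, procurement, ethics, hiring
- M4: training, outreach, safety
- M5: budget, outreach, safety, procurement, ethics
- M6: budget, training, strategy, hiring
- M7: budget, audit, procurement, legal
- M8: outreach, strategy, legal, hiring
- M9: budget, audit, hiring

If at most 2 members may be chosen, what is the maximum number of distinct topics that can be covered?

8

Choosing M1, M3 covers {budget, safety, audit, procurement, strategy, legal, ethics, hiring} — 8 topics.
No choice of 2 members does better; here training, outreach are left uncovered.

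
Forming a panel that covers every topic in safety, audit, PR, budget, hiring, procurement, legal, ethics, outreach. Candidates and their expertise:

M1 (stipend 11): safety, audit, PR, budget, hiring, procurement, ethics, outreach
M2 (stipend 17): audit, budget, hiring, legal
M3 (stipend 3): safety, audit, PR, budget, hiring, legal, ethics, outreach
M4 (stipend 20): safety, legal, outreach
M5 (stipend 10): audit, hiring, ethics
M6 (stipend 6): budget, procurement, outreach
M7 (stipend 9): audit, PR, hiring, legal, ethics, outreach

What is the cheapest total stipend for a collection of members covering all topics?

M3, M6 cover every topic at stipend 3 + 6 = 9.
Any cover uses at least 2 members; among all covering selections none totals below 9.

9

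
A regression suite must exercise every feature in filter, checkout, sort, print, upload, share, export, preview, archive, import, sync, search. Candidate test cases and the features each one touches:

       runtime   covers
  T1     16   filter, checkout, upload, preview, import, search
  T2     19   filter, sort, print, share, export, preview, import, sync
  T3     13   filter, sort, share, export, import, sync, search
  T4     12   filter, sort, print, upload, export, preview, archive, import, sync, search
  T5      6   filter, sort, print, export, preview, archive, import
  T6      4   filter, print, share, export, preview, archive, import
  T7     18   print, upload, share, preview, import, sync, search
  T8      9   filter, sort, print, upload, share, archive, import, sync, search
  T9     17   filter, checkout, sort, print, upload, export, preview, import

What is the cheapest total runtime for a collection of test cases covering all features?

26

T8, T9 cover every feature at runtime 9 + 17 = 26.
Any cover uses at least 2 test cases; among all covering selections none totals below 26.
Greedy by coverage-per-runtime would pick T6, T8, T1 for 29 — worse than the optimum 26.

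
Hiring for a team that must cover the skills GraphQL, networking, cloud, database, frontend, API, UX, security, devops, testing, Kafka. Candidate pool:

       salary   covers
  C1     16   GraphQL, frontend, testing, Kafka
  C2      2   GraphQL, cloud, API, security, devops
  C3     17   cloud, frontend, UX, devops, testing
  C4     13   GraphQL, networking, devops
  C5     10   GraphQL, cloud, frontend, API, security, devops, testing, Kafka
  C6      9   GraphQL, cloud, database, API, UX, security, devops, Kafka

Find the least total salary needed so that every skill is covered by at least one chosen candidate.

32

C4, C5, C6 cover every skill at salary 13 + 10 + 9 = 32.
Any cover uses at least 3 candidates; among all covering selections none totals below 32.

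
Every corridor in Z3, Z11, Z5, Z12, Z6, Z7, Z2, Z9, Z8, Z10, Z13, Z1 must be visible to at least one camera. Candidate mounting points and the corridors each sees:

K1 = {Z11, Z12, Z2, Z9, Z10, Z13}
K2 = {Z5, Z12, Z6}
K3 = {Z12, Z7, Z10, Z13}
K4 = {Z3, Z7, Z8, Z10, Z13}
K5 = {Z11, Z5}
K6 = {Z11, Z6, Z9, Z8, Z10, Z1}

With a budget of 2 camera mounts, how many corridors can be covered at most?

Choosing K1, K4 covers {Z3, Z11, Z12, Z7, Z2, Z9, Z8, Z10, Z13} — 9 corridors.
No choice of 2 camera mounts does better; here Z5, Z6, Z1 are left uncovered.

9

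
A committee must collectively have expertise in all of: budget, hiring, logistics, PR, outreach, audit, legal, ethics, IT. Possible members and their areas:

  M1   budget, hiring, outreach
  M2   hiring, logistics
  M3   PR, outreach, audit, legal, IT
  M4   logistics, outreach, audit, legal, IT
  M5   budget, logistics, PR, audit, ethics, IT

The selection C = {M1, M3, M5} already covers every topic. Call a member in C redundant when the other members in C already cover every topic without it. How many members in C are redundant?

Drop M1: hiring uncovered — not redundant.
Drop M3: legal uncovered — not redundant.
Drop M5: logistics, ethics uncovered — not redundant.
None of the members in C is redundant.

0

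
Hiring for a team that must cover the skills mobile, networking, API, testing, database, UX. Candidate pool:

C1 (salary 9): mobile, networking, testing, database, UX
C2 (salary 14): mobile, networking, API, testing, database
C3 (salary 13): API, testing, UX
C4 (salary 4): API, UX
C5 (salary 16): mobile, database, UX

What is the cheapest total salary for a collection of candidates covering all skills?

C1, C4 cover every skill at salary 9 + 4 = 13.
Any cover uses at least 2 candidates; among all covering selections none totals below 13.

13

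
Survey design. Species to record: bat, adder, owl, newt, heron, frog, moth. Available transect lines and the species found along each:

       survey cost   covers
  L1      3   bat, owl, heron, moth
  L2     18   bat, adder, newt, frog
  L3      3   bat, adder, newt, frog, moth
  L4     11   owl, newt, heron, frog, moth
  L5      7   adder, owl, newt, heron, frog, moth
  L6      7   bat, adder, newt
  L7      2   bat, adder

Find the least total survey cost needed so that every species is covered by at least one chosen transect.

6

L1, L3 cover every species at survey cost 3 + 3 = 6.
Any cover uses at least 2 transects; among all covering selections none totals below 6.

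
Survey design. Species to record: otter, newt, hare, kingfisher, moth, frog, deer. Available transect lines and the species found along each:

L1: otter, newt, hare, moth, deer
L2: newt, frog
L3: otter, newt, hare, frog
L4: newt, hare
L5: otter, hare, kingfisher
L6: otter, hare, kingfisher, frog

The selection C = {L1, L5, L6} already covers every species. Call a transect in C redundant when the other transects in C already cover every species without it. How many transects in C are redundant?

1

Drop L1: newt, moth, deer uncovered — not redundant.
Drop L5: the rest still cover every species — redundant.
Drop L6: frog uncovered — not redundant.
1 redundant: L5.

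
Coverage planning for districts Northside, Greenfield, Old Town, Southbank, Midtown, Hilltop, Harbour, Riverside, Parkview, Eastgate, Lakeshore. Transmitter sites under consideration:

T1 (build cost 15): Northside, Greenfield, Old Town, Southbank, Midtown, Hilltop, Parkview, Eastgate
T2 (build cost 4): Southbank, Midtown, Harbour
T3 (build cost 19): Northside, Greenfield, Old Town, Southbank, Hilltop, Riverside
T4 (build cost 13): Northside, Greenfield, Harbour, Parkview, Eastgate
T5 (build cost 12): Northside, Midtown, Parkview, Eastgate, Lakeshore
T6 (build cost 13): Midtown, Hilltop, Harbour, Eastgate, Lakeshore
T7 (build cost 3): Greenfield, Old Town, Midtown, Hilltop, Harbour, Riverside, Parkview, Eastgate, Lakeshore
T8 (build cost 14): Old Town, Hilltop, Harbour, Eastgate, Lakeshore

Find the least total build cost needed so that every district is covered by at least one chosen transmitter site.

18

T1, T7 cover every district at build cost 15 + 3 = 18.
Any cover uses at least 2 transmitter sites; among all covering selections none totals below 18.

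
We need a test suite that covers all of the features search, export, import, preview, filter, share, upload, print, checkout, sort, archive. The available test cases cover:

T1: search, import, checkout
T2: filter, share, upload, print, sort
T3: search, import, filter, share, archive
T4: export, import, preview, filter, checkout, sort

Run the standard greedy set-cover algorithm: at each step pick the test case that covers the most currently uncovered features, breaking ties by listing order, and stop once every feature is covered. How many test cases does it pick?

3

Pick 1: T4 covers 6 new features (export, import, preview, filter, checkout, sort).
Pick 2: T2 covers 3 new features (share, upload, print).
Pick 3: T3 covers 2 new features (search, archive).
Greedy uses 3 test cases.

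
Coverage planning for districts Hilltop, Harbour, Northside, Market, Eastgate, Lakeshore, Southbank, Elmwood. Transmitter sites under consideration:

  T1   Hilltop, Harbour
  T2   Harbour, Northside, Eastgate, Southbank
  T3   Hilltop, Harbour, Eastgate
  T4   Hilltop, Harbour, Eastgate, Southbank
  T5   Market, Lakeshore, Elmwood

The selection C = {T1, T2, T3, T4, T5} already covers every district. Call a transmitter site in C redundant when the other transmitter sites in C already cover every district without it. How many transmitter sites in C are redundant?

3

Drop T1: the rest still cover every district — redundant.
Drop T2: Northside uncovered — not redundant.
Drop T3: the rest still cover every district — redundant.
Drop T4: the rest still cover every district — redundant.
Drop T5: Market, Lakeshore, Elmwood uncovered — not redundant.
3 redundant: T1, T3, T4.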